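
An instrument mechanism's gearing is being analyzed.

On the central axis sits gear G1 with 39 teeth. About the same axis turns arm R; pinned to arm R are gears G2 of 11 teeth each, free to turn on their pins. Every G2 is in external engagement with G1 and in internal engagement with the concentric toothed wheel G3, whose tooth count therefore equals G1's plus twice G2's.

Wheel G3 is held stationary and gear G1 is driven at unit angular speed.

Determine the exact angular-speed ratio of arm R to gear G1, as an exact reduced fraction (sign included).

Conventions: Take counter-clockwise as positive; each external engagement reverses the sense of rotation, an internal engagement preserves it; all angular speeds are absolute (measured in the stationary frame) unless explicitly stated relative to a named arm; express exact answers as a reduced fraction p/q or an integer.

recognized (axles ride arm R): planetary set, 39/11/61 teeth
ring teeth: 39 + 2·11 = 61
39(ω_sun−ω_arm) = −61(ω_ring−ω_arm),  ω_ring = 0, ω_sun = 1
39(1−ω_arm) = −61(0−ω_arm)  ⇒  100·ω_arm = 39  ⇒  ω_arm = 39/100
ω_out/ω_in = 39/100

39/100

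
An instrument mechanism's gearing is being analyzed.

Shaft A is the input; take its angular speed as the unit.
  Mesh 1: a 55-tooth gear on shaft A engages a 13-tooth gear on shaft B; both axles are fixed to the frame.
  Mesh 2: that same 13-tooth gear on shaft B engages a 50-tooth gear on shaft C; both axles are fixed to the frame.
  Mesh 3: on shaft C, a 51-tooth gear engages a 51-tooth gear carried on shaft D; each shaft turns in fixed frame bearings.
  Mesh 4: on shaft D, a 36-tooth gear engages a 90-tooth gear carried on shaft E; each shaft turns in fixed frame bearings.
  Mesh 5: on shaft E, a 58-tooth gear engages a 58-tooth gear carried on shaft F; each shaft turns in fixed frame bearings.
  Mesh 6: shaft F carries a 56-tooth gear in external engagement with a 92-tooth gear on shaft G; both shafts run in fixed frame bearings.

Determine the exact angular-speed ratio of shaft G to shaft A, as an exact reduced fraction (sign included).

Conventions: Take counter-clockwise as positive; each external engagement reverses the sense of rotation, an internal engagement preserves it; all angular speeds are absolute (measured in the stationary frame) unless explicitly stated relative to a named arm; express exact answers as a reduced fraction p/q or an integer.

class = fixed-axis compound train [6 meshes; 6 ratios multiply, 6 sense flips]
mesh 1 [55T→13T]: running ratio 55/13, sense −
mesh 2 [13T→50T]: running ratio 11/10, sense +
mesh 3 [51T→51T]: running ratio 11/10, sense −
mesh 4 [36T→90T]: running ratio 11/25, sense +
mesh 5 [58T→58T]: running ratio 11/25, sense −
mesh 6 [56T→92T]: running ratio 154/575, sense +
ω_out/ω_in = 154/575

154/575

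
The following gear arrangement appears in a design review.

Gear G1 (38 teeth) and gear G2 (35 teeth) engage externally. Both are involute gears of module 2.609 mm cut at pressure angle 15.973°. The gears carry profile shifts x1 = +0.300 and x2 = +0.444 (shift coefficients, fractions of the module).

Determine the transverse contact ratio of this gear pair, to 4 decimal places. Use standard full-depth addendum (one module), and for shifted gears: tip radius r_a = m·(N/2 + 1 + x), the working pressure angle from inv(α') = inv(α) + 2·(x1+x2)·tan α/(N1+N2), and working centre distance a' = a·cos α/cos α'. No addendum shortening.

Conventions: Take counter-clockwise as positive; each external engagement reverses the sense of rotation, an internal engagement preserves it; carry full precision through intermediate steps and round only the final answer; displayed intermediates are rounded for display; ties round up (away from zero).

class = single-mesh tooth geometry [involute pair 38T × 35T, m = 2.609]
base radii: r_b1 = 47.657137, r_b2 = 43.894732
tip radii: r_a1 = 52.962700, r_a2 = 49.424896
inv(α') = inv(15.973°) + 2·(+0.300+0.444)·tan α/(38+35) = 0.01328853  ⇒  α' = 19.27289°
a' = a·cos α / cos α' = 95.2285·cos 15.973°/cos 19.27289° = 96.987303
action lengths: √(r_a1²−r_b1²) = 23.105083, √(r_a2²−r_b2²) = 22.717238
base pitch p_b = π·m·cos α = 7.879964
CR = (23.105083 + 22.717238 − 96.987303·sin 19.27289°)/7.879964 = 1.752539
contact ratio ≈ 1.7525

1.7525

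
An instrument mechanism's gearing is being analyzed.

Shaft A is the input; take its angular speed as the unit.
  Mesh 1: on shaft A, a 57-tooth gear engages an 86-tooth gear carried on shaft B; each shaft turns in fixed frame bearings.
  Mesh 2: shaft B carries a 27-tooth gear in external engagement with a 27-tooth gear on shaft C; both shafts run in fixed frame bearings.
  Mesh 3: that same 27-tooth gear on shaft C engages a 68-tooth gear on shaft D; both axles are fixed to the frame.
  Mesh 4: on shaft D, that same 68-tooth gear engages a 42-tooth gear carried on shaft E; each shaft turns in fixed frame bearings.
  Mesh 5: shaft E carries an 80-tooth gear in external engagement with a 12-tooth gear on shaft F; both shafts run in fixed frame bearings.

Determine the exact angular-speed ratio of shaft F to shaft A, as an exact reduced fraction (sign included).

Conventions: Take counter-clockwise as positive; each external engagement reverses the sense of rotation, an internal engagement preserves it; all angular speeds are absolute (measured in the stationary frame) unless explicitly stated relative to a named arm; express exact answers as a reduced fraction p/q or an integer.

class = fixed-axis compound train [5 meshes; 5 ratios multiply, 5 sense flips]
mesh 1 [57T→86T]: running ratio 57/86, sense −
mesh 2 [27T→27T]: running ratio 57/86, sense +
mesh 3 [27T→68T]: running ratio 1539/5848, sense −
mesh 4 [68T→42T]: running ratio 513/1204, sense +
mesh 5 [80T→12T]: running ratio 855/301, sense −
ω_out/ω_in = -855/301

-855/301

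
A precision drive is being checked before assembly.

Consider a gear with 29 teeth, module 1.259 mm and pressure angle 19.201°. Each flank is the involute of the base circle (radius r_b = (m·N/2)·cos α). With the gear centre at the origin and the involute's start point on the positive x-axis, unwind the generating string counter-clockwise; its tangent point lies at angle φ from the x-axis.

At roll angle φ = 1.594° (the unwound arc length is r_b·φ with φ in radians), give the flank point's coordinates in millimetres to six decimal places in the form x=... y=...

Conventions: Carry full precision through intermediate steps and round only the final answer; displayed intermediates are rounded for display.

topology: single-mesh involute geometry — m = 1.259, N = 29
pitch radius r_p = m·N/2 = 1.259·29/2 = 18.255500
base radius r_b = r_p·cos α = 18.255500·cos 19.201° = 17.239958
roll angle φ = 1.594° = 0.02782055 rad
x = r_b·(cos φ + φ·sin φ) = 17.246628
y = r_b·(sin φ − φ·cos φ) = 0.000124

x=17.246628 y=0.000124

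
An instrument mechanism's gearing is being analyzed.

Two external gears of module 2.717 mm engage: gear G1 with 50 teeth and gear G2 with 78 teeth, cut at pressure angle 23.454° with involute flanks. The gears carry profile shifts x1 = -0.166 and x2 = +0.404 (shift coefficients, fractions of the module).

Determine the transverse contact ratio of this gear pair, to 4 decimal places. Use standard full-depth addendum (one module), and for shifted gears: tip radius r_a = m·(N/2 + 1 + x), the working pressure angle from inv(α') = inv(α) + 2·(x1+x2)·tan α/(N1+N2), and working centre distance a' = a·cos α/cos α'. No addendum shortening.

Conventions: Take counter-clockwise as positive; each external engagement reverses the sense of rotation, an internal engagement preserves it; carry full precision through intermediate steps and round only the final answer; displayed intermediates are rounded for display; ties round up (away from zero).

1.5979

class = single-mesh tooth geometry [involute pair 50T × 78T, m = 2.717]
base radii: r_b1 = 62.313031, r_b2 = 97.208328
tip radii: r_a1 = 70.190978, r_a2 = 109.777668
inv(α') = inv(23.454°) + 2·(-0.166+0.404)·tan α/(50+78) = 0.02612195  ⇒  α' = 23.93398°
a' = a·cos α / cos α' = 173.8880·cos 23.454°/cos 23.93398° = 174.528443
action lengths: √(r_a1²−r_b1²) = 32.308816, √(r_a2²−r_b2²) = 51.006640
base pitch p_b = π·m·cos α = 7.830486
CR = (32.308816 + 51.006640 − 174.528443·sin 23.93398°)/7.830486 = 1.597872
contact ratio ≈ 1.5979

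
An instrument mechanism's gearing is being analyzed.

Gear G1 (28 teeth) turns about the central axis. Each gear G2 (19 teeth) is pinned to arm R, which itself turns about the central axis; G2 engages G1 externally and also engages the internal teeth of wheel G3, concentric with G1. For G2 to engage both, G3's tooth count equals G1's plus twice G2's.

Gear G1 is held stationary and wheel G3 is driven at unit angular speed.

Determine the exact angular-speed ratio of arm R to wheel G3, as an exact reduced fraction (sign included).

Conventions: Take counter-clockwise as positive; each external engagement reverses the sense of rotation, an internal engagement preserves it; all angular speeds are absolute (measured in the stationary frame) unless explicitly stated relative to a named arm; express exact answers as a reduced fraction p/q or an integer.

33/47

topology: planetary set — G1 28T / G2 19T / G3 66T, arm = carrier (Willis)
ring teeth: 28 + 2·19 = 66
28(ω_sun−ω_arm) = −66(ω_ring−ω_arm),  ω_sun = 0, ω_ring = 1
28(0−ω_arm) = −66(1−ω_arm)  ⇒  94·ω_arm = 66  ⇒  ω_arm = 33/47
ω_out/ω_in = 33/47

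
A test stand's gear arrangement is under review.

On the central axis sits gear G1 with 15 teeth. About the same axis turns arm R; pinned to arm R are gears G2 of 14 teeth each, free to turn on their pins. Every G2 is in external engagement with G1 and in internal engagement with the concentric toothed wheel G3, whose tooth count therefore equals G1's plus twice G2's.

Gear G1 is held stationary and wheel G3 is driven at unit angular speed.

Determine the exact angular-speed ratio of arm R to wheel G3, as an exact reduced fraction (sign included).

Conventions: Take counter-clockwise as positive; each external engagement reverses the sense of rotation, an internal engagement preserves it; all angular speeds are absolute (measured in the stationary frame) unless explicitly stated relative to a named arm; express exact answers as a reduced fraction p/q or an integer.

43/58

topology: planetary set — G1 15T / G2 14T / G3 43T, arm = carrier (Willis)
ring teeth: 15 + 2·14 = 43
15(ω_sun−ω_arm) = −43(ω_ring−ω_arm),  ω_sun = 0, ω_ring = 1
15(0−ω_arm) = −43(1−ω_arm)  ⇒  58·ω_arm = 43  ⇒  ω_arm = 43/58
ω_out/ω_in = 43/58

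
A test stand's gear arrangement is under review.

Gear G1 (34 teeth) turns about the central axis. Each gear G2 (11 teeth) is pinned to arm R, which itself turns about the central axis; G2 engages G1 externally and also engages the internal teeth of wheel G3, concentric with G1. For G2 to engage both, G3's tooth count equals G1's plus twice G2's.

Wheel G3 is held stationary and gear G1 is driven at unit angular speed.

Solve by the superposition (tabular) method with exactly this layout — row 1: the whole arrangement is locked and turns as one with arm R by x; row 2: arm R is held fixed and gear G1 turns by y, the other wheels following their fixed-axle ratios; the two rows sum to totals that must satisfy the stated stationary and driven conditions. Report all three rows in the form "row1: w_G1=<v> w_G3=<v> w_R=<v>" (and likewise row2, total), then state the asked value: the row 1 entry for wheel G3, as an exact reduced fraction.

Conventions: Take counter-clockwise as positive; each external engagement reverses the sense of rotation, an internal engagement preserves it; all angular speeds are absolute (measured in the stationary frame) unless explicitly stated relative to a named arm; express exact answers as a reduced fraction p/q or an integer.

class = planetary set [G3 = 34+2·11 = 56; Willis about the carrier]
row 1: whole set turns with the arm by x
row 2 — arm fixed, fixed-axis ratios: sun y, ring −(34/56)·y, arm 0
boundary: total ω_ring = x − (34/56)·y = 0 and total ω_sun = x + y = 1  ⇒  y = 28/45, x = 17/45
row 2 ring = −(34/56)·28/45 = -17/45
totals (row 1 + row 2): sun 17/45 + 28/45 = 1, ring 17/45 + (-17/45) = 0, arm 17/45 + 0 = 17/45
asked cell (row1, ring) = 17/45

row1: w_G1=17/45 w_G3=17/45 w_R=17/45
row2: w_G1=28/45 w_G3=-17/45 w_R=0
total: w_G1=1 w_G3=0 w_R=17/45
asked value: 17/45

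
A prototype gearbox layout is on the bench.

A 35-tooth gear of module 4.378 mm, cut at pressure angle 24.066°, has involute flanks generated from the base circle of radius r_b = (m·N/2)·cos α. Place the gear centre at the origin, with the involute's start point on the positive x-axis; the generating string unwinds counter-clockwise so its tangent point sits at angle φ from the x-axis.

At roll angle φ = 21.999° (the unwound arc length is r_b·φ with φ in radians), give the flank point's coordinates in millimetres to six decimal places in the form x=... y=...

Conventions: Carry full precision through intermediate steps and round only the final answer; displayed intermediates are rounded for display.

x=74.923309 y=1.300543

class = single-mesh tooth geometry [base-circle involute, m = 4.378, 35T]
pitch radius r_p = m·N/2 = 4.378·35/2 = 76.615000
base radius r_b = r_p·cos α = 76.615000·cos 24.066° = 69.955343
roll angle φ = 21.999° = 0.38395498 rad
x = r_b·(cos φ + φ·sin φ) = 74.923309
y = r_b·(sin φ − φ·cos φ) = 1.300543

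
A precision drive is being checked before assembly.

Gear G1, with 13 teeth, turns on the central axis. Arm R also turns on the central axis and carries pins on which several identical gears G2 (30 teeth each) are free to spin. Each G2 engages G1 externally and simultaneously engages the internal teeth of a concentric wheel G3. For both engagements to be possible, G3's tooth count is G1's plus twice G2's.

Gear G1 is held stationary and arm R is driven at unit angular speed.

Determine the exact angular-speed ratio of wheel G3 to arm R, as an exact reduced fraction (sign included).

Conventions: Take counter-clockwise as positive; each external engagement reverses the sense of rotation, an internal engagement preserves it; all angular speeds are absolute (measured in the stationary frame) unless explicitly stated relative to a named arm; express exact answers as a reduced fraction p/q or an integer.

recognized (axles ride arm R): planetary set, 13/30/73 teeth
ring teeth: 13 + 2·30 = 73
13(ω_sun−ω_arm) = −73(ω_ring−ω_arm),  ω_sun = 0, ω_arm = 1
ω_ring = 1 − (13/73)(0−1) = 86/73
ω_out/ω_in = 86/73

86/73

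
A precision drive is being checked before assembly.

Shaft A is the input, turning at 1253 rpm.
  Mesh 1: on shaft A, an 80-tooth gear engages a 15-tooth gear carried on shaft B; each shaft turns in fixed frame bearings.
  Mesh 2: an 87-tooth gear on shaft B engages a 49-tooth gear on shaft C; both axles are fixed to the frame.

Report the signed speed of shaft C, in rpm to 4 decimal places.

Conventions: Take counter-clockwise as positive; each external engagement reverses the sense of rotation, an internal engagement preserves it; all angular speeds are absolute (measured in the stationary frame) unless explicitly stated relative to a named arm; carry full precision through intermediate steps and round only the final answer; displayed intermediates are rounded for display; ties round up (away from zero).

+11865.1429 rpm

topology: fixed-axis compound train — 2 meshes, A→C
mesh 1 [80T→15T]: ω = 1253.0000×80/15 = 6682.6667 rpm, sense flips to −
mesh 2 [87T→49T]: ω = 6682.6667×87/49 = 11865.1429 rpm, sense flips to +
signed output speed = +11865.1429 rpm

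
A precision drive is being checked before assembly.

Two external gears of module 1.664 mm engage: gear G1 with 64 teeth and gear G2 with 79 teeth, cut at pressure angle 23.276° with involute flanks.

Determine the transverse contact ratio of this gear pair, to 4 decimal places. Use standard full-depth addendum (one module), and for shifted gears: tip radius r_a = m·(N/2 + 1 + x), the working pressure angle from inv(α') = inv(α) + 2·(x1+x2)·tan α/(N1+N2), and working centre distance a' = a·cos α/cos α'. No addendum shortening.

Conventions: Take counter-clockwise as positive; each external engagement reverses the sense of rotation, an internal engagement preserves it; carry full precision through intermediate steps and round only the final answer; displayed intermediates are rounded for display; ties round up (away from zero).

1.6399

class = single-mesh tooth geometry [involute pair 64T × 79T, m = 1.664]
base radii: r_b1 = 48.914251, r_b2 = 60.378529
tip radii: r_a1 = 54.912000, r_a2 = 67.392000
no profile shift: α' = α, a' = a
action lengths: √(r_a1²−r_b1²) = 24.954434, √(r_a2²−r_b2²) = 29.935179
base pitch p_b = π·m·cos α = 4.802145
CR = (24.954434 + 29.935179 − 118.976000·sin 23.27600°)/4.802145 = 1.639885
contact ratio ≈ 1.6399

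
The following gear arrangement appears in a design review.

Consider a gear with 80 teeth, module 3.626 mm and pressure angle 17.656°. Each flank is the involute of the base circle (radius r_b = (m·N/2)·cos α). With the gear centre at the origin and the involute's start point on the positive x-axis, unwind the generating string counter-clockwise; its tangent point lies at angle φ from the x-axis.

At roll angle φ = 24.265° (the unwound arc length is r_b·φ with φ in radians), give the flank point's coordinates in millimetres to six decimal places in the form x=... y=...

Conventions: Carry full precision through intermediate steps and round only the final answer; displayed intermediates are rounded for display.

class = single-mesh tooth geometry [base-circle involute, m = 3.626, 80T]
pitch radius r_p = m·N/2 = 3.626·80/2 = 145.040000
base radius r_b = r_p·cos α = 145.040000·cos 17.656° = 138.207845
roll angle φ = 24.265° = 0.42350414 rad
x = r_b·(cos φ + φ·sin φ) = 150.051802
y = r_b·(sin φ − φ·cos φ) = 3.436964

x=150.051802 y=3.436964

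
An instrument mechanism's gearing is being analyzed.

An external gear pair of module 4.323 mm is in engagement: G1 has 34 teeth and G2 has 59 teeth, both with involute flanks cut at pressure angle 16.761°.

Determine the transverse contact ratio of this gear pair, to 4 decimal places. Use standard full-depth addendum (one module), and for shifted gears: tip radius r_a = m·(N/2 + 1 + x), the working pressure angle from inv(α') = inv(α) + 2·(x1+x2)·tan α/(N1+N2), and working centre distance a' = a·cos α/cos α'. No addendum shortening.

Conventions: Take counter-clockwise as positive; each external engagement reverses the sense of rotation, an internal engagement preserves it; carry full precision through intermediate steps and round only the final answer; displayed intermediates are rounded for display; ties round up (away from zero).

1.9211

topology: single-mesh involute geometry — m = 4.323, 34T/59T pair
base radii: r_b1 = 70.368809, r_b2 = 122.110581
tip radii: r_a1 = 77.814000, r_a2 = 131.851500
no profile shift: α' = α, a' = a
action lengths: √(r_a1²−r_b1²) = 33.215196, √(r_a2²−r_b2²) = 49.737552
base pitch p_b = π·m·cos α = 13.004126
CR = (33.215196 + 49.737552 − 201.019500·sin 16.76100°)/13.004126 = 1.921138
contact ratio ≈ 1.9211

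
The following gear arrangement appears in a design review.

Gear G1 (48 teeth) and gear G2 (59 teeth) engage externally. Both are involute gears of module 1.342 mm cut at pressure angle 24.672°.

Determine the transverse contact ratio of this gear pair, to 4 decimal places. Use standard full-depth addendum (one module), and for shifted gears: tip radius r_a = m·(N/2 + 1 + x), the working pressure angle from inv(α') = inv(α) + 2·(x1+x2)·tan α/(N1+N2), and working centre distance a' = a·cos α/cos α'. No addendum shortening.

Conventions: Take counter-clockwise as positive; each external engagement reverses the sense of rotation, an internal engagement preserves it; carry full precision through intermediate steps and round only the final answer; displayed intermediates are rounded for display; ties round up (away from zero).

1.5542

recognized (one external pair, fixed centres): single-mesh tooth geometry, m = 1.342, N1 = 48, N2 = 59
base radii: r_b1 = 29.267805, r_b2 = 35.975010
tip radii: r_a1 = 33.550000, r_a2 = 40.931000
no profile shift: α' = α, a' = a
action lengths: √(r_a1²−r_b1²) = 16.401161, √(r_a2²−r_b2²) = 19.522945
base pitch p_b = π·m·cos α = 3.831147
CR = (16.401161 + 19.522945 − 71.797000·sin 24.67200°)/3.831147 = 1.554204
contact ratio ≈ 1.5542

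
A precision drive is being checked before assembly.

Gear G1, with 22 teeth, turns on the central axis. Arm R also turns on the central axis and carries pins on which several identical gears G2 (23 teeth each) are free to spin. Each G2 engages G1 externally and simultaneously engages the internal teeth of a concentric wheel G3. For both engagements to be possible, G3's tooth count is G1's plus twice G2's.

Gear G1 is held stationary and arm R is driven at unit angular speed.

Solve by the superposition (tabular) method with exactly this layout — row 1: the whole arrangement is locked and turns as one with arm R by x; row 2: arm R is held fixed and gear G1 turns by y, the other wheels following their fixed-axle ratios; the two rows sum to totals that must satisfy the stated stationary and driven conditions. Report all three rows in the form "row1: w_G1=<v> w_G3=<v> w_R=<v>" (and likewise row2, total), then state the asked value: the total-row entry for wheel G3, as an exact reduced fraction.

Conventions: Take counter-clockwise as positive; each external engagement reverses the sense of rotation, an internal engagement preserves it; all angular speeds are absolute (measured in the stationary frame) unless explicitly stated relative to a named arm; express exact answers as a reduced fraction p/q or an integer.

topology: planetary set — G1 22T / G2 23T / G3 68T, arm = carrier (Willis)
row 1: whole set turns with the arm by x
row 2 (arm held, sun turns y): ω_ring = −(22/68)·y, ω_arm = 0
boundary: total ω_sun = x + y = 0 and total ω_arm = x = 1  ⇒  y = -1, x = 1
row 2 ring = −(22/68)·(-1) = 11/34
totals (row 1 + row 2): sun 1 + (-1) = 0, ring 1 + 11/34 = 45/34, arm 1 + 0 = 1
asked cell (total, ring) = 45/34

row1: w_G1=1 w_G3=1 w_R=1
row2: w_G1=-1 w_G3=11/34 w_R=0
total: w_G1=0 w_G3=45/34 w_R=1
asked value: 45/34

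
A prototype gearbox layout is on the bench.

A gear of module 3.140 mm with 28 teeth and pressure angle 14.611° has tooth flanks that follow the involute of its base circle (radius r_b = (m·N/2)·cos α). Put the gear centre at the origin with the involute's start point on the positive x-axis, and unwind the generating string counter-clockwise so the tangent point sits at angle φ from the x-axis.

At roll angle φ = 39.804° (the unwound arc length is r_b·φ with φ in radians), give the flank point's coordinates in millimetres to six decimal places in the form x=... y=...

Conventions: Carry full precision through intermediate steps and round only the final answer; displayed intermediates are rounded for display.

class = single-mesh tooth geometry [base-circle involute, m = 3.140, 28T]
pitch radius r_p = m·N/2 = 3.140·28/2 = 43.960000
base radius r_b = r_p·cos α = 43.960000·cos 14.611° = 42.538367
roll angle φ = 39.804° = 0.69471086 rad
x = r_b·(cos φ + φ·sin φ) = 51.597646
y = r_b·(sin φ − φ·cos φ) = 4.528612

x=51.597646 y=4.528612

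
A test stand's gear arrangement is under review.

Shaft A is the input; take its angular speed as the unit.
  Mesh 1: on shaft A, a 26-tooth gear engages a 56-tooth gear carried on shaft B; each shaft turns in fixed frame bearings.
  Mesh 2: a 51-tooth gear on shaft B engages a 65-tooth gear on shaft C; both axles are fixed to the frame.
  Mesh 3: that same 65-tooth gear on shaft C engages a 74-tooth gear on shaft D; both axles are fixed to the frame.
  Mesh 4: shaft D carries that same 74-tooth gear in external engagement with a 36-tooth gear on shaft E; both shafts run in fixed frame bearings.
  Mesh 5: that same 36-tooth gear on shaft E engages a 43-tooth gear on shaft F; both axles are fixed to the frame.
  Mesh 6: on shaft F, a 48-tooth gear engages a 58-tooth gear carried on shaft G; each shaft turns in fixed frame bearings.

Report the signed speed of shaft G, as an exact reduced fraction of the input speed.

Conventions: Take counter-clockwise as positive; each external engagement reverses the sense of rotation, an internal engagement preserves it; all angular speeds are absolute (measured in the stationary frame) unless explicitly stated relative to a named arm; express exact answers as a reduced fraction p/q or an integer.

6-mesh fixed-axis compound train (all bearings frame-fixed)
mesh 1 [26T→56T]: |ω|/ω_in = 1×26/56 = 13/28, sense flips to −
mesh 2 [51T→65T]: |ω|/ω_in = (13/28)×51/65 = 51/140, sense flips to +
mesh 3 [65T→74T]: |ω|/ω_in = (51/140)×65/74 = 663/2072, sense flips to −
mesh 4 [74T→36T]: |ω|/ω_in = (663/2072)×74/36 = 221/336, sense flips to +
mesh 5 [36T→43T]: |ω|/ω_in = (221/336)×36/43 = 663/1204, sense flips to −
mesh 6 [48T→58T]: |ω|/ω_in = (663/1204)×48/58 = 3978/8729, sense flips to +
signed output speed (× input speed) = 3978/8729

3978/8729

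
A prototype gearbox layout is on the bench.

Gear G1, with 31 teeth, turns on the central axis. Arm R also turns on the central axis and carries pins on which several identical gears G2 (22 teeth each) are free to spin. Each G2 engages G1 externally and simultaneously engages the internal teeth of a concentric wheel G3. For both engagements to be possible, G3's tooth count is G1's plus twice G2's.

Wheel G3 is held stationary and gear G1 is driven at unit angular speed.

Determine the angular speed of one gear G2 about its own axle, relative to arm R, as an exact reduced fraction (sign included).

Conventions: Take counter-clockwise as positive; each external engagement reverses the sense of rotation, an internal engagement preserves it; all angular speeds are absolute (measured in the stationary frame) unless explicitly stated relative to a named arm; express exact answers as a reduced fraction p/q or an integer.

-2325/2332

recognized (axles ride arm R): planetary set, 31/22/75 teeth
ring teeth: 31 + 2·22 = 75
31(ω_sun−ω_arm) = −75(ω_ring−ω_arm),  ω_ring = 0, ω_sun = 1
31(1−ω_arm) = −75(0−ω_arm)  ⇒  106·ω_arm = 31  ⇒  ω_arm = 31/106
sun–planet mesh: 31·(1−31/106) = −22·(ω_p−ω_arm)  ⇒  ω_p−ω_arm = -2325/2332
exact speed ratio = -2325/2332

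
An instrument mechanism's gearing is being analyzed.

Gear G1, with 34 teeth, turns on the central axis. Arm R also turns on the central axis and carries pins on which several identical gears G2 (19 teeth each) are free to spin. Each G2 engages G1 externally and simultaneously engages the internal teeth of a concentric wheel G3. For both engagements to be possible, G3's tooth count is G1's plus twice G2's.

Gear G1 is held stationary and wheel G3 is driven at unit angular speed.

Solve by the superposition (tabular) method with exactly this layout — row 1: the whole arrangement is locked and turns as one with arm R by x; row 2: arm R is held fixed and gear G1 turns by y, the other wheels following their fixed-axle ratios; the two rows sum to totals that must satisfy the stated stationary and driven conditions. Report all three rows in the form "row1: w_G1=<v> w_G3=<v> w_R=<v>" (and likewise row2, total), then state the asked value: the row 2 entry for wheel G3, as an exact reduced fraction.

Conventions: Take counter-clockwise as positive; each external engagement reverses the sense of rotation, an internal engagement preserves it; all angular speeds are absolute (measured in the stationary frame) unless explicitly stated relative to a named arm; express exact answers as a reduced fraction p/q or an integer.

row1: w_G1=36/53 w_G3=36/53 w_R=36/53
row2: w_G1=-36/53 w_G3=17/53 w_R=0
total: w_G1=0 w_G3=1 w_R=36/53
asked value: 17/53

recognized (axles ride arm R): planetary set, 34/19/72 teeth
row 1 — lock + rotate with arm: ω_sun = ω_ring = ω_arm = x
superposition row 2 [arm held]: sun y, ring −(34/72)·y, arm 0
boundary: total ω_sun = x + y = 0 and total ω_ring = x − (34/72)·y = 1  ⇒  y = -36/53, x = 36/53
row 2 ring = −(34/72)·(-36/53) = 17/53
totals (row 1 + row 2): sun 36/53 + (-36/53) = 0, ring 36/53 + 17/53 = 1, arm 36/53 + 0 = 36/53
asked cell (row2, ring) = 17/53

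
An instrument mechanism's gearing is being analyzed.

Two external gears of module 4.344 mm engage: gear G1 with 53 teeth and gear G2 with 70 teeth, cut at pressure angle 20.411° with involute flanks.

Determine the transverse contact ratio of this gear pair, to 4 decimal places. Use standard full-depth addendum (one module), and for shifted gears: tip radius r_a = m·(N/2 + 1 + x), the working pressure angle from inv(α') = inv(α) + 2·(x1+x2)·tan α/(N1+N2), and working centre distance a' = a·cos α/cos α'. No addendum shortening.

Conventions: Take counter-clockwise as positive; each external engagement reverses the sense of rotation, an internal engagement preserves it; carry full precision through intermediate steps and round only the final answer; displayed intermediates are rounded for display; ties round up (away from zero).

1.7631

topology: single-mesh involute geometry — m = 4.344, 53T/70T pair
base radii: r_b1 = 107.888448, r_b2 = 142.494176
tip radii: r_a1 = 119.460000, r_a2 = 156.384000
no profile shift: α' = α, a' = a
action lengths: √(r_a1²−r_b1²) = 51.291075, √(r_a2²−r_b2²) = 64.431088
base pitch p_b = π·m·cos α = 12.790247
CR = (51.291075 + 64.431088 − 267.156000·sin 20.41100°)/12.790247 = 1.763139
contact ratio ≈ 1.7631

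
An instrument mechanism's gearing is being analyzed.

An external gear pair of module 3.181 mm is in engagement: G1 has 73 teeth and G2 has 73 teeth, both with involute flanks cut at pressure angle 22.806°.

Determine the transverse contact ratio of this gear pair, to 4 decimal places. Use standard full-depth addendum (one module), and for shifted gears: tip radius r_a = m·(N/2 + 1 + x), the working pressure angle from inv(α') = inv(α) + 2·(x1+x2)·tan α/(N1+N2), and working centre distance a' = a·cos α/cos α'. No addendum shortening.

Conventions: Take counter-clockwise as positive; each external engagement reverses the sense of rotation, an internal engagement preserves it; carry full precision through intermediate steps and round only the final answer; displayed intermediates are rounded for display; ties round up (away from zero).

recognized (one external pair, fixed centres): single-mesh tooth geometry, m = 3.181, N1 = 73, N2 = 73
base radii: r_b1 = 107.029592, r_b2 = 107.029592
tip radii: r_a1 = 119.287500, r_a2 = 119.287500
no profile shift: α' = α, a' = a
action lengths: √(r_a1²−r_b1²) = 52.670430, √(r_a2²−r_b2²) = 52.670430
base pitch p_b = π·m·cos α = 9.212147
CR = (52.670430 + 52.670430 − 232.213000·sin 22.80600°)/9.212147 = 1.664355
contact ratio ≈ 1.6644

1.6644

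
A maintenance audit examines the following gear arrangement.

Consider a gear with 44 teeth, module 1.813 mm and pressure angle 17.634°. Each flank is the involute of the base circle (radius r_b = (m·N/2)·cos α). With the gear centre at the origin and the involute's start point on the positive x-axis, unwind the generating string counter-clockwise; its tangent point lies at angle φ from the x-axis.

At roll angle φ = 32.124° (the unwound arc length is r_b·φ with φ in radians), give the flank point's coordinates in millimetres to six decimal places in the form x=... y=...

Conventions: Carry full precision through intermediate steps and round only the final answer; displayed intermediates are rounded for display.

class = single-mesh tooth geometry [base-circle involute, m = 1.813, 44T]
pitch radius r_p = m·N/2 = 1.813·44/2 = 39.886000
base radius r_b = r_p·cos α = 39.886000·cos 17.634° = 38.011800
roll angle φ = 32.124° = 0.56066957 rad
x = r_b·(cos φ + φ·sin φ) = 43.524924
y = r_b·(sin φ − φ·cos φ) = 2.163736

x=43.524924 y=2.163736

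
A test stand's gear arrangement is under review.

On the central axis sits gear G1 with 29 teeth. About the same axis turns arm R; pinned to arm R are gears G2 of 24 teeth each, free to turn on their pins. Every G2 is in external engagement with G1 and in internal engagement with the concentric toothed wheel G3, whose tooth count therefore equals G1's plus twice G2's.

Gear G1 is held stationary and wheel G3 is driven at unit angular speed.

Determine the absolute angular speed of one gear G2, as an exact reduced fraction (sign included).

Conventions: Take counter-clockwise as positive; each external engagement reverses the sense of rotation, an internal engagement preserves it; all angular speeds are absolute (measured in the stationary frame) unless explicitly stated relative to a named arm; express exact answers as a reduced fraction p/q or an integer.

77/48

recognized (axles ride arm R): planetary set, 29/24/77 teeth
ring teeth: 29 + 2·24 = 77
29(ω_sun−ω_arm) = −77(ω_ring−ω_arm),  ω_sun = 0, ω_ring = 1
29(0−ω_arm) = −77(1−ω_arm)  ⇒  106·ω_arm = 77  ⇒  ω_arm = 77/106
sun–planet mesh: 29·(0−77/106) = −24·(ω_p−ω_arm)  ⇒  ω_p−ω_arm = 2233/2544
ω_p = 77/106 + 2233/2544 = 77/48
exact speed ratio = 77/48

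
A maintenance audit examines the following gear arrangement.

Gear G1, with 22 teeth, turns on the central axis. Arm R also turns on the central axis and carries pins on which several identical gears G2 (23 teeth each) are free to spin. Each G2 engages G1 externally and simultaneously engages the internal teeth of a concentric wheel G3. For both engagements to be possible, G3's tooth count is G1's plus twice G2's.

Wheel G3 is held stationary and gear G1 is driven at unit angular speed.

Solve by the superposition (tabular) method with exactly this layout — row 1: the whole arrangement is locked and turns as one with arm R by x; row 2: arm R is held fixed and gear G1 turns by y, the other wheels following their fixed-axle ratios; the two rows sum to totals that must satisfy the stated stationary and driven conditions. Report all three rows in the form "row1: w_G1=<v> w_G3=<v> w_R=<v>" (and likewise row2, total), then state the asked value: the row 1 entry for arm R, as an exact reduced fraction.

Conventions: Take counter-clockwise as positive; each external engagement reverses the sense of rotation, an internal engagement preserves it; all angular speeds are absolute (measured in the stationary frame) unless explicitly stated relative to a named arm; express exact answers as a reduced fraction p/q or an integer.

row1: w_G1=11/45 w_G3=11/45 w_R=11/45
row2: w_G1=34/45 w_G3=-11/45 w_R=0
total: w_G1=1 w_G3=0 w_R=11/45
asked value: 11/45

class = planetary set [G3 = 22+2·23 = 68; Willis about the carrier]
superposition row 1 [locked train]: every member turns x
row 2 — arm fixed, fixed-axis ratios: sun y, ring −(22/68)·y, arm 0
boundary: total ω_ring = x − (22/68)·y = 0 and total ω_sun = x + y = 1  ⇒  y = 34/45, x = 11/45
row 2 ring = −(22/68)·34/45 = -11/45
totals (row 1 + row 2): sun 11/45 + 34/45 = 1, ring 11/45 + (-11/45) = 0, arm 11/45 + 0 = 11/45
asked cell (row1, arm) = 11/45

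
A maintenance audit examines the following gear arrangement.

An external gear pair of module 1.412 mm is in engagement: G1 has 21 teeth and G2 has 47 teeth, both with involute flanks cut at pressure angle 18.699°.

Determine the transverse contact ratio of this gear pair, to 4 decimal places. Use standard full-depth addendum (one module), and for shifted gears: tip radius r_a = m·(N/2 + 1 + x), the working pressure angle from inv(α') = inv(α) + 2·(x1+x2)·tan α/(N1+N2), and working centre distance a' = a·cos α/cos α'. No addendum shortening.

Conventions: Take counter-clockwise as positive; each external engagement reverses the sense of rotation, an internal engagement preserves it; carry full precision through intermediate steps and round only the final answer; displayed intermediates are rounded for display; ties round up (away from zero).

1.7167

single-mesh involute tooth geometry (21T engaging 47T at module 1.412)
base radii: r_b1 = 14.043423, r_b2 = 31.430517
tip radii: r_a1 = 16.238000, r_a2 = 34.594000
no profile shift: α' = α, a' = a
action lengths: √(r_a1²−r_b1²) = 8.151989, √(r_a2²−r_b2²) = 14.452247
base pitch p_b = π·m·cos α = 4.201782
CR = (8.151989 + 14.452247 − 48.008000·sin 18.69900°)/4.201782 = 1.716662
contact ratio ≈ 1.7167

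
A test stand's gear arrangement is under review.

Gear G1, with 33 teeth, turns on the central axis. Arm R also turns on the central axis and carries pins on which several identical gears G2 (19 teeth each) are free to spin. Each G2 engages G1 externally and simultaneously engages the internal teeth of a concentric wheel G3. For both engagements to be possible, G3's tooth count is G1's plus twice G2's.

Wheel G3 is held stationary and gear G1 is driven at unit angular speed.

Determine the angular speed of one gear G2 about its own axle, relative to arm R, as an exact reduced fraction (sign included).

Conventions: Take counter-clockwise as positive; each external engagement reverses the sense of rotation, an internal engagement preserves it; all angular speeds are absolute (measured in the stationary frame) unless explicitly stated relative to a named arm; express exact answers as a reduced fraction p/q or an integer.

class = planetary set [G3 = 33+2·19 = 71; Willis about the carrier]
ring teeth: 33 + 2·19 = 71
33(ω_sun−ω_arm) = −71(ω_ring−ω_arm),  ω_ring = 0, ω_sun = 1
33(1−ω_arm) = −71(0−ω_arm)  ⇒  104·ω_arm = 33  ⇒  ω_arm = 33/104
sun–planet mesh: 33·(1−33/104) = −19·(ω_p−ω_arm)  ⇒  ω_p−ω_arm = -2343/1976
exact speed ratio = -2343/1976

-2343/1976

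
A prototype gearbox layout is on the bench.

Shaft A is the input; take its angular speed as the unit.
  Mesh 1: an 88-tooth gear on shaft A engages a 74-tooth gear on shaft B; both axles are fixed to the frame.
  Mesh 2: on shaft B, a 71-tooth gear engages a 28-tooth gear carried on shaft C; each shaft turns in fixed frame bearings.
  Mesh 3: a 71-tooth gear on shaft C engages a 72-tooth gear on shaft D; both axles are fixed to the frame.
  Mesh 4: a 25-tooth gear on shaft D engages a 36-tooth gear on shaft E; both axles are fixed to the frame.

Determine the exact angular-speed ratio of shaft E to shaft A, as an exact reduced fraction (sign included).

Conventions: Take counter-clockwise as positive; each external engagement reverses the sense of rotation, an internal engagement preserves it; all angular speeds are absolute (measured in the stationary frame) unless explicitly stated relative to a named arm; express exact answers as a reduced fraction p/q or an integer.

class = fixed-axis compound train [4 meshes; 4 ratios multiply, 4 sense flips]
mesh 1 [88T→74T]: running ratio 44/37, sense −
mesh 2 [71T→28T]: running ratio 781/259, sense +
mesh 3 [71T→72T]: running ratio 55451/18648, sense −
mesh 4 [25T→36T]: running ratio 1386275/671328, sense +
ω_out/ω_in = 1386275/671328

1386275/671328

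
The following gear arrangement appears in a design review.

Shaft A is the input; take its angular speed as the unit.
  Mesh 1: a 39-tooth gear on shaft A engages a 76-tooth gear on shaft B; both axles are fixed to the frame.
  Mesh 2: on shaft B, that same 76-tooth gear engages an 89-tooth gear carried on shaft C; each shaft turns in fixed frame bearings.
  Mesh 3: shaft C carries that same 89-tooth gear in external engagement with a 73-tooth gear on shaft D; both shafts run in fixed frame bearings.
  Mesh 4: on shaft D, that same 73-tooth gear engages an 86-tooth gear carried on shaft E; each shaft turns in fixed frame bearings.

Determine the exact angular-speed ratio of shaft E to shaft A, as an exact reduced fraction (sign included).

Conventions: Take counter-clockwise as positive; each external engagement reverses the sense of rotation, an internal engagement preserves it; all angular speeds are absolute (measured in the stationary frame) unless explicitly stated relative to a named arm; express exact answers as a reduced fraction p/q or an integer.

39/86

class = fixed-axis compound train [4 meshes; 4 ratios multiply, 4 sense flips]
mesh 1 [39T→76T]: running ratio 39/76, sense −
mesh 2 [76T→89T]: running ratio 39/89, sense +
mesh 3 [89T→73T]: running ratio 39/73, sense −
mesh 4 [73T→86T]: running ratio 39/86, sense +
ω_out/ω_in = 39/86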